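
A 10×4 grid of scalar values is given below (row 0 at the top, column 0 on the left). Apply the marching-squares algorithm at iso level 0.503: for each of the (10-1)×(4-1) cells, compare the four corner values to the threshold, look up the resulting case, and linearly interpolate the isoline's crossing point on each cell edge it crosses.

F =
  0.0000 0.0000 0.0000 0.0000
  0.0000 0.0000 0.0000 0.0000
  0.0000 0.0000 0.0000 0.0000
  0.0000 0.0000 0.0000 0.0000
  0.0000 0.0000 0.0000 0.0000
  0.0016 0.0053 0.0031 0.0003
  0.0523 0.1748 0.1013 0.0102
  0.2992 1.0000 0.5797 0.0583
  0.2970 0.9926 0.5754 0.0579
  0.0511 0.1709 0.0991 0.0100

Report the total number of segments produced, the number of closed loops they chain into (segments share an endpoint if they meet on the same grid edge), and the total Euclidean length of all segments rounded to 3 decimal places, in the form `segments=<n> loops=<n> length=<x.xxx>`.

segments=8 loops=1 length=6.464

cell (6,0): code 0100 → (6.398,1.000)–(7.000,0.291)
cell (6,1): code 1100 → (6.840,2.000)–(6.398,1.000)
cell (6,2): code 1000 → (7.000,2.147)–(6.840,2.000)
cell (7,0): code 0110 → (7.000,0.291)–(8.000,0.296)
cell (7,2): code 1001 → (8.000,2.140)–(7.000,2.147)
cell (8,0): code 0010 → (8.000,0.296)–(8.596,1.000)
cell (8,1): code 0011 → (8.596,1.000)–(8.152,2.000)
cell (8,2): code 0001 → (8.152,2.000)–(8.000,2.140)
total: 8 segments, chained into 1 closed loop(s), length Σ = 6.464204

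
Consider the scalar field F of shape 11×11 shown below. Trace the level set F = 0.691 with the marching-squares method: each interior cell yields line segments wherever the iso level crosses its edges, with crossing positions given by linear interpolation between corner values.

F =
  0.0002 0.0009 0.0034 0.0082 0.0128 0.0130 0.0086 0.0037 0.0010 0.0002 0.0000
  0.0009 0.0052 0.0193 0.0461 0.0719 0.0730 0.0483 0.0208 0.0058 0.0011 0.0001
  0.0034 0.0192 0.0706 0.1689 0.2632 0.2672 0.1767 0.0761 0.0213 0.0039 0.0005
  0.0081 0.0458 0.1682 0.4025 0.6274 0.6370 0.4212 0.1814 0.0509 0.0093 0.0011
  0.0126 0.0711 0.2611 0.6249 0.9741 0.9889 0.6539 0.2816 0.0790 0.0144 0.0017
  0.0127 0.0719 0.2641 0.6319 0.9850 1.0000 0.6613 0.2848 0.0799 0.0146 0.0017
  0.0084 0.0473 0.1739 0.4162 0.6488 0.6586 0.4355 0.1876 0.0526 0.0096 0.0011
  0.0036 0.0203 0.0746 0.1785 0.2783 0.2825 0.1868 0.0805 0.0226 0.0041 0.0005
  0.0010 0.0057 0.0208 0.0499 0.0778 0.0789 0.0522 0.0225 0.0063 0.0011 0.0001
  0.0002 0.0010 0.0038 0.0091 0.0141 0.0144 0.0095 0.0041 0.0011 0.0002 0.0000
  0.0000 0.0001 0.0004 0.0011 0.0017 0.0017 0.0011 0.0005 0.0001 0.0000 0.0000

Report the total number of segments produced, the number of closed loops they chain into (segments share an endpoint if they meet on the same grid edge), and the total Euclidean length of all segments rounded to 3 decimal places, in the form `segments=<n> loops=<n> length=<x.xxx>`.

segments=8 loops=1 length=8.872

cell (3,3): code 0100 → (3.183,4.000)–(4.000,3.189)
cell (3,4): code 1100 → (3.153,5.000)–(3.183,4.000)
cell (3,5): code 1000 → (4.000,5.889)–(3.153,5.000)
cell (4,3): code 0110 → (4.000,3.189)–(5.000,3.167)
cell (4,5): code 1001 → (5.000,5.912)–(4.000,5.889)
cell (5,3): code 0010 → (5.000,3.167)–(5.874,4.000)
cell (5,4): code 0011 → (5.874,4.000)–(5.905,5.000)
cell (5,5): code 0001 → (5.905,5.000)–(5.000,5.912)
total: 8 segments, chained into 1 closed loop(s), length Σ = 8.872431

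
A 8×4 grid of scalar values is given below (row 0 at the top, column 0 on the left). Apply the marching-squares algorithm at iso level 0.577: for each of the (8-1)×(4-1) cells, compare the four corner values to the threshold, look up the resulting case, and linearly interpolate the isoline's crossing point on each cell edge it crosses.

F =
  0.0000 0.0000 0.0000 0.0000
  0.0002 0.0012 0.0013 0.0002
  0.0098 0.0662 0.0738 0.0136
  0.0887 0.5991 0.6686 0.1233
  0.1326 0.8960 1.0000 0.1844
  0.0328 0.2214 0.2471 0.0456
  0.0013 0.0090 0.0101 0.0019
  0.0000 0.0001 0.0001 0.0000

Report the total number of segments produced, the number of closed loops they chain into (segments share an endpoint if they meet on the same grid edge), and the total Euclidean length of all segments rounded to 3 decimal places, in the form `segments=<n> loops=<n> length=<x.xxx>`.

segments=8 loops=1 length=5.821

cell (2,0): code 0100 → (2.959,1.000)–(3.000,0.957)
cell (2,1): code 1100 → (2.846,2.000)–(2.959,1.000)
cell (2,2): code 1000 → (3.000,2.168)–(2.846,2.000)
cell (3,0): code 0110 → (3.000,0.957)–(4.000,0.582)
cell (3,2): code 1001 → (4.000,2.519)–(3.000,2.168)
cell (4,0): code 0010 → (4.000,0.582)–(4.473,1.000)
cell (4,1): code 0011 → (4.473,1.000)–(4.562,2.000)
cell (4,2): code 0001 → (4.562,2.000)–(4.000,2.519)
total: 8 segments, chained into 1 closed loop(s), length Σ = 5.821315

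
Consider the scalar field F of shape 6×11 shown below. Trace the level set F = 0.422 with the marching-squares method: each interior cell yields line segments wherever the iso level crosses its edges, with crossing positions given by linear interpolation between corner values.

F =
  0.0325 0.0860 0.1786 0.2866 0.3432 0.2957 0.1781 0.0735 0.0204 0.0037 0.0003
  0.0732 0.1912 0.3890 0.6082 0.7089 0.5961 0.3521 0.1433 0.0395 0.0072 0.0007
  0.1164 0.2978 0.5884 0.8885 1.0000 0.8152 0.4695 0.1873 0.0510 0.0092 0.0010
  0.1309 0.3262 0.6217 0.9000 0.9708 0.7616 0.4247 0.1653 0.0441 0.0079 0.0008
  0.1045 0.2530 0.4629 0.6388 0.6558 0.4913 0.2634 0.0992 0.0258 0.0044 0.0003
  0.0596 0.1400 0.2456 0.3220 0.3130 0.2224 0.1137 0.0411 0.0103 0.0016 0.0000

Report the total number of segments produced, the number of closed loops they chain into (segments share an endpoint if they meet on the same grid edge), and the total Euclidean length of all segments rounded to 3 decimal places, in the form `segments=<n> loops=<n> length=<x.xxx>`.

segments=18 loops=1 length=14.547

cell (0,2): code 0100 → (0.421,3.000)–(1.000,2.151)
cell (0,3): code 1100 → (0.215,4.000)–(0.421,3.000)
cell (0,4): code 1100 → (0.420,5.000)–(0.215,4.000)
cell (0,5): code 1000 → (1.000,5.714)–(0.420,5.000)
cell (1,1): code 0100 → (1.165,2.000)–(2.000,1.427)
cell (1,2): code 1110 → (1.000,2.151)–(1.165,2.000)
cell (1,5): code 1101 → (1.595,6.000)–(1.000,5.714)
cell (1,6): code 1000 → (2.000,6.168)–(1.595,6.000)
cell (2,1): code 0110 → (2.000,1.427)–(3.000,1.324)
cell (2,6): code 1001 → (3.000,6.010)–(2.000,6.168)
cell (3,1): code 0110 → (3.000,1.324)–(4.000,1.805)
cell (3,5): code 1011 → (4.000,5.304)–(3.017,6.000)
cell (3,6): code 0001 → (3.017,6.000)–(3.000,6.010)
cell (4,1): code 0010 → (4.000,1.805)–(4.188,2.000)
cell (4,2): code 0011 → (4.188,2.000)–(4.684,3.000)
cell (4,3): code 0011 → (4.684,3.000)–(4.682,4.000)
cell (4,4): code 0011 → (4.682,4.000)–(4.258,5.000)
cell (4,5): code 0001 → (4.258,5.000)–(4.000,5.304)
total: 18 segments, chained into 1 closed loop(s), length Σ = 14.547479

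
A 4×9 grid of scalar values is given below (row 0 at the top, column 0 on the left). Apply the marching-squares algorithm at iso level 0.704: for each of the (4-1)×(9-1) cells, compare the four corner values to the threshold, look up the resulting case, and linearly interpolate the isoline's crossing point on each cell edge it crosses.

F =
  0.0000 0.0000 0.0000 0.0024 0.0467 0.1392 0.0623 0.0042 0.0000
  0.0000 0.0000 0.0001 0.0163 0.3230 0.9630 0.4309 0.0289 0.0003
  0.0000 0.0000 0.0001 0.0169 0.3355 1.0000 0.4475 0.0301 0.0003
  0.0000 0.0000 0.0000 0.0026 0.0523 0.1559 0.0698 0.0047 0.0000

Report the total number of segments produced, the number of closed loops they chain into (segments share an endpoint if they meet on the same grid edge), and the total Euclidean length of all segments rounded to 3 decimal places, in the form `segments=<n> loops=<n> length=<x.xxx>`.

segments=6 loops=1 length=4.301

cell (0,4): code 0100 → (0.686,5.000)–(1.000,4.595)
cell (0,5): code 1000 → (1.000,5.487)–(0.686,5.000)
cell (1,4): code 0110 → (1.000,4.595)–(2.000,4.555)
cell (1,5): code 1001 → (2.000,5.536)–(1.000,5.487)
cell (2,4): code 0010 → (2.000,4.555)–(2.351,5.000)
cell (2,5): code 0001 → (2.351,5.000)–(2.000,5.536)
total: 6 segments, chained into 1 closed loop(s), length Σ = 4.301172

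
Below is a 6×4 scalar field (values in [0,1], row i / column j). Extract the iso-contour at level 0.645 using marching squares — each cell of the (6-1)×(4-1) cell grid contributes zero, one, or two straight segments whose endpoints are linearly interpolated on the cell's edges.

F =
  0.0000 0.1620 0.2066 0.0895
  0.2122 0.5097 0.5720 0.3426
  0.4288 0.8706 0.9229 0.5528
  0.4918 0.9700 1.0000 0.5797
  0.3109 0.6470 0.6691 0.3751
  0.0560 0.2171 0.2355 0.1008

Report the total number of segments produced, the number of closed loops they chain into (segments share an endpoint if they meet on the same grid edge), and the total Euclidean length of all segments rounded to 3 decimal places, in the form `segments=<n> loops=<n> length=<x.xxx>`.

cell (1,0): code 0100 → (1.375,1.000)–(2.000,0.489)
cell (1,1): code 1100 → (1.208,2.000)–(1.375,1.000)
cell (1,2): code 1000 → (2.000,2.751)–(1.208,2.000)
cell (2,0): code 0110 → (2.000,0.489)–(3.000,0.320)
cell (2,2): code 1001 → (3.000,2.845)–(2.000,2.751)
cell (3,0): code 0110 → (3.000,0.320)–(4.000,0.994)
cell (3,2): code 1001 → (4.000,2.082)–(3.000,2.845)
cell (4,0): code 0010 → (4.000,0.994)–(4.005,1.000)
cell (4,1): code 0011 → (4.005,1.000)–(4.056,2.000)
cell (4,2): code 0001 → (4.056,2.000)–(4.000,2.082)
total: 10 segments, chained into 1 closed loop(s), length Σ = 8.502172

segments=10 loops=1 length=8.502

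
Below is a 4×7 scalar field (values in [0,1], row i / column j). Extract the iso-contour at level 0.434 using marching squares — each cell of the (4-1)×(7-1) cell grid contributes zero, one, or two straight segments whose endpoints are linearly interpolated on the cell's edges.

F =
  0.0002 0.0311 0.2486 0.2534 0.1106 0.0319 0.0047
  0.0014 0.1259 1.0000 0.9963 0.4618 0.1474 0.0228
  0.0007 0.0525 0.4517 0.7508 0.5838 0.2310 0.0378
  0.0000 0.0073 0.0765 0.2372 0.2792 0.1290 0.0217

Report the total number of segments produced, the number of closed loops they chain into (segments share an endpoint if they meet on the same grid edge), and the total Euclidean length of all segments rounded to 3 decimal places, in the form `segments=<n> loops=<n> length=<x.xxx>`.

cell (0,1): code 0100 → (0.247,2.000)–(1.000,1.352)
cell (0,2): code 1100 → (0.243,3.000)–(0.247,2.000)
cell (0,3): code 1100 → (0.921,4.000)–(0.243,3.000)
cell (0,4): code 1000 → (1.000,4.088)–(0.921,4.000)
cell (1,1): code 0110 → (1.000,1.352)–(2.000,1.956)
cell (1,4): code 1001 → (2.000,4.425)–(1.000,4.088)
cell (2,1): code 0010 → (2.000,1.956)–(2.047,2.000)
cell (2,2): code 0011 → (2.047,2.000)–(2.617,3.000)
cell (2,3): code 0011 → (2.617,3.000)–(2.492,4.000)
cell (2,4): code 0001 → (2.492,4.000)–(2.000,4.425)
total: 10 segments, chained into 1 closed loop(s), length Σ = 8.415987

segments=10 loops=1 length=8.416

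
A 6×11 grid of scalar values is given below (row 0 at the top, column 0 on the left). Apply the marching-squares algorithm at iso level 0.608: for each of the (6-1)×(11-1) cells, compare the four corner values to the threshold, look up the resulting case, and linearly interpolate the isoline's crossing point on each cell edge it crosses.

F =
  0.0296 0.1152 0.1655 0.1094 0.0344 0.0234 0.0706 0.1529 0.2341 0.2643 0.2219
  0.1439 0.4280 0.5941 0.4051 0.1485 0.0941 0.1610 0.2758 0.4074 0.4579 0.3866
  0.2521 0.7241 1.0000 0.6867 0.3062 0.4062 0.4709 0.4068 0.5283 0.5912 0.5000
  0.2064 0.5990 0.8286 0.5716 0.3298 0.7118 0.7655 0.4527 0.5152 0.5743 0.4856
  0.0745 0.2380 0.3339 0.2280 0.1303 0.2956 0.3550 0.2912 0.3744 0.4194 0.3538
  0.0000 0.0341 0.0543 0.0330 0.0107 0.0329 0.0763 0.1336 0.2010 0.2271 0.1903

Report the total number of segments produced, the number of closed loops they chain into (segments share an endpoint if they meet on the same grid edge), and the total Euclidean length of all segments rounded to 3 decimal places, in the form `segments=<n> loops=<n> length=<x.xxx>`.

cell (1,0): code 0100 → (1.608,1.000)–(2.000,0.754)
cell (1,1): code 1100 → (1.034,2.000)–(1.608,1.000)
cell (1,2): code 1100 → (1.721,3.000)–(1.034,2.000)
cell (1,3): code 1000 → (2.000,3.207)–(1.721,3.000)
cell (2,0): code 0010 → (2.000,0.754)–(2.928,1.000)
cell (2,1): code 0111 → (2.928,1.000)–(3.000,1.039)
cell (2,2): code 1011 → (3.000,2.858)–(2.684,3.000)
cell (2,3): code 0001 → (2.684,3.000)–(2.000,3.207)
cell (2,4): code 0100 → (2.660,5.000)–(3.000,4.728)
cell (2,5): code 1100 → (2.465,6.000)–(2.660,5.000)
cell (2,6): code 1000 → (3.000,6.504)–(2.465,6.000)
cell (3,1): code 0010 → (3.000,1.039)–(3.446,2.000)
cell (3,2): code 0001 → (3.446,2.000)–(3.000,2.858)
cell (3,4): code 0010 → (3.000,4.728)–(3.249,5.000)
cell (3,5): code 0011 → (3.249,5.000)–(3.384,6.000)
cell (3,6): code 0001 → (3.384,6.000)–(3.000,6.504)
total: 16 segments, chained into 2 closed loop(s), length Σ = 11.504727

segments=16 loops=2 length=11.505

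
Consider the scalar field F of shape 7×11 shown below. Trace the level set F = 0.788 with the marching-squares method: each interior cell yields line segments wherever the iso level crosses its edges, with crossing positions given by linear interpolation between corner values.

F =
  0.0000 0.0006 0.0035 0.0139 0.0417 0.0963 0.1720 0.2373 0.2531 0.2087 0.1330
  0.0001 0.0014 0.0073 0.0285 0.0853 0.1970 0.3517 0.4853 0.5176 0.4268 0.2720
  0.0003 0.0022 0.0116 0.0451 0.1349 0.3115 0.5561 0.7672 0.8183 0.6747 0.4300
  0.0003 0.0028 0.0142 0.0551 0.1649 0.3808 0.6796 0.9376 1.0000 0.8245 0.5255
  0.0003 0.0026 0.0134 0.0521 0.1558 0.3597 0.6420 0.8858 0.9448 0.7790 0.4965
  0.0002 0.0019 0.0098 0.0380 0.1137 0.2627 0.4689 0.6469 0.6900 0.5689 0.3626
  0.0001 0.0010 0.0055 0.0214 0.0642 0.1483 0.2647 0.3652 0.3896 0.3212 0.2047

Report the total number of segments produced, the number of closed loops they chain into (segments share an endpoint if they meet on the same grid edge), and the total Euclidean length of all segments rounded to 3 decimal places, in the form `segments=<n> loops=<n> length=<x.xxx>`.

cell (1,7): code 0100 → (1.899,8.000)–(2.000,7.407)
cell (1,8): code 1000 → (2.000,8.211)–(1.899,8.000)
cell (2,6): code 0100 → (2.122,7.000)–(3.000,6.420)
cell (2,7): code 1110 → (2.000,7.407)–(2.122,7.000)
cell (2,8): code 1101 → (2.756,9.000)–(2.000,8.211)
cell (2,9): code 1000 → (3.000,9.122)–(2.756,9.000)
cell (3,6): code 0110 → (3.000,6.420)–(4.000,6.599)
cell (3,8): code 1011 → (4.000,8.946)–(3.802,9.000)
cell (3,9): code 0001 → (3.802,9.000)–(3.000,9.122)
cell (4,6): code 0010 → (4.000,6.599)–(4.409,7.000)
cell (4,7): code 0011 → (4.409,7.000)–(4.615,8.000)
cell (4,8): code 0001 → (4.615,8.000)–(4.000,8.946)
total: 12 segments, chained into 1 closed loop(s), length Σ = 8.432718

segments=12 loops=1 length=8.433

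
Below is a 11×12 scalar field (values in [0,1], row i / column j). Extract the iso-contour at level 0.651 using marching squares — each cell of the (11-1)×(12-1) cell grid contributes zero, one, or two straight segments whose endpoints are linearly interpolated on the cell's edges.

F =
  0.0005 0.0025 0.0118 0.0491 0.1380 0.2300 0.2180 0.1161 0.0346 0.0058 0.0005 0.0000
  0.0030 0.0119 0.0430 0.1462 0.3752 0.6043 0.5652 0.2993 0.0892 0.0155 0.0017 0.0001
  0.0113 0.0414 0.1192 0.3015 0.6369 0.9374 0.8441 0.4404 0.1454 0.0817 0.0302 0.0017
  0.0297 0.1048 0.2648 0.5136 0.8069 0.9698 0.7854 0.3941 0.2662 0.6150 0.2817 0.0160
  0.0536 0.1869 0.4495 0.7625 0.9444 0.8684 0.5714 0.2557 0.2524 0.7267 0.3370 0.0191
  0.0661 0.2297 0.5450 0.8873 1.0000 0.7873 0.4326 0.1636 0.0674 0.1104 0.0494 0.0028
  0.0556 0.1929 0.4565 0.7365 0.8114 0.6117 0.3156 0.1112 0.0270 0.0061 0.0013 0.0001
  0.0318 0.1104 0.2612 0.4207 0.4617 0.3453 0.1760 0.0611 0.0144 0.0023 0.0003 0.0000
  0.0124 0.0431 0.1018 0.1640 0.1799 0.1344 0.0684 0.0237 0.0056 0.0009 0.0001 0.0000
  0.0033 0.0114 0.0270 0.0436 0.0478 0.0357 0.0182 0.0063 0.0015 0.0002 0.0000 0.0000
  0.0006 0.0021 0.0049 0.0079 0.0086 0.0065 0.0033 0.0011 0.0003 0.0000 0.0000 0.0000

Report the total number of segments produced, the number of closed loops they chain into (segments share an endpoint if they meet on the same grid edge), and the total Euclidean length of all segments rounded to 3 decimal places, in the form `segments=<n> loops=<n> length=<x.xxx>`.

cell (1,4): code 0100 → (1.140,5.000)–(2.000,4.047)
cell (1,5): code 1100 → (1.308,6.000)–(1.140,5.000)
cell (1,6): code 1000 → (2.000,6.478)–(1.308,6.000)
cell (2,3): code 0100 → (2.083,4.000)–(3.000,3.468)
cell (2,4): code 1110 → (2.000,4.047)–(2.083,4.000)
cell (2,6): code 1001 → (3.000,6.343)–(2.000,6.478)
cell (3,2): code 0100 → (3.552,3.000)–(4.000,2.644)
cell (3,3): code 1110 → (3.000,3.468)–(3.552,3.000)
cell (3,5): code 1011 → (4.000,5.732)–(3.628,6.000)
cell (3,6): code 0001 → (3.628,6.000)–(3.000,6.343)
cell (3,8): code 0100 → (3.322,9.000)–(4.000,8.840)
cell (3,9): code 1000 → (4.000,9.194)–(3.322,9.000)
cell (4,2): code 0110 → (4.000,2.644)–(5.000,2.310)
cell (4,5): code 1001 → (5.000,5.384)–(4.000,5.732)
cell (4,8): code 0010 → (4.000,8.840)–(4.123,9.000)
cell (4,9): code 0001 → (4.123,9.000)–(4.000,9.194)
cell (5,2): code 0110 → (5.000,2.310)–(6.000,2.695)
cell (5,4): code 1011 → (6.000,4.803)–(5.776,5.000)
cell (5,5): code 0001 → (5.776,5.000)–(5.000,5.384)
cell (6,2): code 0010 → (6.000,2.695)–(6.271,3.000)
cell (6,3): code 0011 → (6.271,3.000)–(6.459,4.000)
cell (6,4): code 0001 → (6.459,4.000)–(6.000,4.803)
total: 22 segments, chained into 2 closed loop(s), length Σ = 16.305751

segments=22 loops=2 length=16.306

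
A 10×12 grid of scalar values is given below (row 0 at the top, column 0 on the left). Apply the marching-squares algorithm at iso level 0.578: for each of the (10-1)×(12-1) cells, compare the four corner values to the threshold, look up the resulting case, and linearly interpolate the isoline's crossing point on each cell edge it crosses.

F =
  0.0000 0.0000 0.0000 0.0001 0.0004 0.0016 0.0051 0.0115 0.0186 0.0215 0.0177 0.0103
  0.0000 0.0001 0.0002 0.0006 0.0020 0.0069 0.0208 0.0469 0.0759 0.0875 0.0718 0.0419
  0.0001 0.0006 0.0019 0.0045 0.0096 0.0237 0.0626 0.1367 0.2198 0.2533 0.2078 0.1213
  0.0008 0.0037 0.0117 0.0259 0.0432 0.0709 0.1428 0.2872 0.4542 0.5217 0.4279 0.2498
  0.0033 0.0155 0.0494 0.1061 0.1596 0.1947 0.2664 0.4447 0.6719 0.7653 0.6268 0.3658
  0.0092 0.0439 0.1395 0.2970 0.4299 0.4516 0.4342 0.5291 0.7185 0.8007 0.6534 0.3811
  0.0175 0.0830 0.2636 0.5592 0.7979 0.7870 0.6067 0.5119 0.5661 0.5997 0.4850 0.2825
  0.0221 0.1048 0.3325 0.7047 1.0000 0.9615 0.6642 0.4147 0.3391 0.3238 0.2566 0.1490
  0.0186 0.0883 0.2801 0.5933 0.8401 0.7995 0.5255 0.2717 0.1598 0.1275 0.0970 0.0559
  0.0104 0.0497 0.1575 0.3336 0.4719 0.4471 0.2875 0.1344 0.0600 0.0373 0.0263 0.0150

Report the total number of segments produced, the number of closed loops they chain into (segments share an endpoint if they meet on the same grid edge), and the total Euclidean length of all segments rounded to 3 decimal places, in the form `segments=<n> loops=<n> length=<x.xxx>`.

cell (3,7): code 0100 → (3.569,8.000)–(4.000,7.587)
cell (3,8): code 1100 → (3.231,9.000)–(3.569,8.000)
cell (3,9): code 1100 → (3.755,10.000)–(3.231,9.000)
cell (3,10): code 1000 → (4.000,10.187)–(3.755,10.000)
cell (4,7): code 0110 → (4.000,7.587)–(5.000,7.258)
cell (4,10): code 1001 → (5.000,10.277)–(4.000,10.187)
cell (5,3): code 0100 → (5.402,4.000)–(6.000,3.079)
cell (5,4): code 1100 → (5.377,5.000)–(5.402,4.000)
cell (5,5): code 1100 → (5.834,6.000)–(5.377,5.000)
cell (5,6): code 1000 → (6.000,6.303)–(5.834,6.000)
cell (5,7): code 0010 → (5.000,7.258)–(5.922,8.000)
cell (5,8): code 0111 → (5.922,8.000)–(6.000,8.354)
cell (5,9): code 1011 → (6.000,9.189)–(5.448,10.000)
cell (5,10): code 0001 → (5.448,10.000)–(5.000,10.277)
cell (6,2): code 0100 → (6.129,3.000)–(7.000,2.660)
cell (6,3): code 1110 → (6.000,3.079)–(6.129,3.000)
cell (6,6): code 1001 → (7.000,6.345)–(6.000,6.303)
cell (6,8): code 0010 → (6.000,8.354)–(6.079,9.000)
cell (6,9): code 0001 → (6.079,9.000)–(6.000,9.189)
cell (7,2): code 0110 → (7.000,2.660)–(8.000,2.951)
cell (7,5): code 1011 → (8.000,5.808)–(7.621,6.000)
cell (7,6): code 0001 → (7.621,6.000)–(7.000,6.345)
cell (8,2): code 0010 → (8.000,2.951)–(8.059,3.000)
cell (8,3): code 0011 → (8.059,3.000)–(8.712,4.000)
cell (8,4): code 0011 → (8.712,4.000)–(8.629,5.000)
cell (8,5): code 0001 → (8.629,5.000)–(8.000,5.808)
total: 26 segments, chained into 2 closed loop(s), length Σ = 20.161235

segments=26 loops=2 length=20.161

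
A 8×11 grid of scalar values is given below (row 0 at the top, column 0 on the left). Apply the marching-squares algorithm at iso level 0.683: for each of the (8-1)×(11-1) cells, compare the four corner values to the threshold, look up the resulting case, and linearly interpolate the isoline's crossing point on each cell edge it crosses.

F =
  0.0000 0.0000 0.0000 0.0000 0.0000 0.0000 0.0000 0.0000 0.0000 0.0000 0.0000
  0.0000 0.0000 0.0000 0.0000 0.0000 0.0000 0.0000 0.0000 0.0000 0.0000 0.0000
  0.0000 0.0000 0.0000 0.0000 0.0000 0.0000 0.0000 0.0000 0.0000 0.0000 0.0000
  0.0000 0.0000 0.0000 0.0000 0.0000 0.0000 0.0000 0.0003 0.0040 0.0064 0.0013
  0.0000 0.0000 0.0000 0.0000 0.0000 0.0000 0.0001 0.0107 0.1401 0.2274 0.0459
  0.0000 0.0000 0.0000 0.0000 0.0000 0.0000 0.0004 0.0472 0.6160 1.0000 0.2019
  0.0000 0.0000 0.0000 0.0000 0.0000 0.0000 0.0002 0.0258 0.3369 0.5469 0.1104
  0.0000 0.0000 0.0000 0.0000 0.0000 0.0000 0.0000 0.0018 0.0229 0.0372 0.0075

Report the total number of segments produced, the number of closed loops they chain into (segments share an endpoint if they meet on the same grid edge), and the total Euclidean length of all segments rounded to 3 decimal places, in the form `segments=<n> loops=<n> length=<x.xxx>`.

segments=4 loops=1 length=3.380

cell (4,8): code 0100 → (4.590,9.000)–(5.000,8.174)
cell (4,9): code 1000 → (5.000,9.397)–(4.590,9.000)
cell (5,8): code 0010 → (5.000,8.174)–(5.700,9.000)
cell (5,9): code 0001 → (5.700,9.000)–(5.000,9.397)
total: 4 segments, chained into 1 closed loop(s), length Σ = 3.379545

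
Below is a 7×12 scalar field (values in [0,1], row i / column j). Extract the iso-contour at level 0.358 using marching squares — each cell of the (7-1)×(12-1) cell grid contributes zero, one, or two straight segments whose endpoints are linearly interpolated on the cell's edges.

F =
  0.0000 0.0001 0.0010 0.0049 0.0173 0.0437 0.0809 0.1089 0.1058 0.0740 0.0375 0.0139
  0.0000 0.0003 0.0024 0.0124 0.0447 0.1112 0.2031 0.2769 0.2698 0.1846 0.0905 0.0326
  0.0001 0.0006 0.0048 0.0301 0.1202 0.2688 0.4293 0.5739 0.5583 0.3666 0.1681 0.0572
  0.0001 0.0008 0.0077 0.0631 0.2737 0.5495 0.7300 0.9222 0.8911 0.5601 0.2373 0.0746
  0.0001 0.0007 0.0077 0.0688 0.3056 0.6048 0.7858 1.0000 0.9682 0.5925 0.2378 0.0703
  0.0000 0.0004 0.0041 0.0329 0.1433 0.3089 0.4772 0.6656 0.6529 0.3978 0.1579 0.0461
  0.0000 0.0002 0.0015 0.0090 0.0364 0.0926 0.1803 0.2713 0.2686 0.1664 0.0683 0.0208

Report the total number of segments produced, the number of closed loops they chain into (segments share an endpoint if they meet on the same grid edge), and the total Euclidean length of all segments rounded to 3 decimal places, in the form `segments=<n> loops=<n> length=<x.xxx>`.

segments=18 loops=1 length=15.573

cell (1,5): code 0100 → (1.685,6.000)–(2.000,5.556)
cell (1,6): code 1100 → (1.273,7.000)–(1.685,6.000)
cell (1,7): code 1100 → (1.306,8.000)–(1.273,7.000)
cell (1,8): code 1100 → (1.953,9.000)–(1.306,8.000)
cell (1,9): code 1000 → (2.000,9.043)–(1.953,9.000)
cell (2,4): code 0100 → (2.318,5.000)–(3.000,4.306)
cell (2,5): code 1110 → (2.000,5.556)–(2.318,5.000)
cell (2,9): code 1001 → (3.000,9.626)–(2.000,9.043)
cell (3,4): code 0110 → (3.000,4.306)–(4.000,4.175)
cell (3,9): code 1001 → (4.000,9.661)–(3.000,9.626)
cell (4,4): code 0010 → (4.000,4.175)–(4.834,5.000)
cell (4,5): code 0111 → (4.834,5.000)–(5.000,5.292)
cell (4,9): code 1001 → (5.000,9.166)–(4.000,9.661)
cell (5,5): code 0010 → (5.000,5.292)–(5.401,6.000)
cell (5,6): code 0011 → (5.401,6.000)–(5.780,7.000)
cell (5,7): code 0011 → (5.780,7.000)–(5.767,8.000)
cell (5,8): code 0011 → (5.767,8.000)–(5.172,9.000)
cell (5,9): code 0001 → (5.172,9.000)–(5.000,9.166)
total: 18 segments, chained into 1 closed loop(s), length Σ = 15.572864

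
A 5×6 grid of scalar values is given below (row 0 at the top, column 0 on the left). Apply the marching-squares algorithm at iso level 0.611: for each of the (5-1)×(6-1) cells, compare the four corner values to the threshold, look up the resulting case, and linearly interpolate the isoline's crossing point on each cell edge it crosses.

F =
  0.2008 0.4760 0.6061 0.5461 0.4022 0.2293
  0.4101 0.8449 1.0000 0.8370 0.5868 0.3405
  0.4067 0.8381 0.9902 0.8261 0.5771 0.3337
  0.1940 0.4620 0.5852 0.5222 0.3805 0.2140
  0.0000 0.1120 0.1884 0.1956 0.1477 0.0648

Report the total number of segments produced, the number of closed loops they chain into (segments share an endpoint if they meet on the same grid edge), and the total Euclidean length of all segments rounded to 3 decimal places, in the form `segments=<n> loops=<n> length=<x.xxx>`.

cell (0,0): code 0100 → (0.366,1.000)–(1.000,0.462)
cell (0,1): code 1100 → (0.012,2.000)–(0.366,1.000)
cell (0,2): code 1100 → (0.223,3.000)–(0.012,2.000)
cell (0,3): code 1000 → (1.000,3.903)–(0.223,3.000)
cell (1,0): code 0110 → (1.000,0.462)–(2.000,0.474)
cell (1,3): code 1001 → (2.000,3.864)–(1.000,3.903)
cell (2,0): code 0010 → (2.000,0.474)–(2.604,1.000)
cell (2,1): code 0011 → (2.604,1.000)–(2.936,2.000)
cell (2,2): code 0011 → (2.936,2.000)–(2.708,3.000)
cell (2,3): code 0001 → (2.708,3.000)–(2.000,3.864)
total: 10 segments, chained into 1 closed loop(s), length Σ = 10.103833

segments=10 loops=1 length=10.104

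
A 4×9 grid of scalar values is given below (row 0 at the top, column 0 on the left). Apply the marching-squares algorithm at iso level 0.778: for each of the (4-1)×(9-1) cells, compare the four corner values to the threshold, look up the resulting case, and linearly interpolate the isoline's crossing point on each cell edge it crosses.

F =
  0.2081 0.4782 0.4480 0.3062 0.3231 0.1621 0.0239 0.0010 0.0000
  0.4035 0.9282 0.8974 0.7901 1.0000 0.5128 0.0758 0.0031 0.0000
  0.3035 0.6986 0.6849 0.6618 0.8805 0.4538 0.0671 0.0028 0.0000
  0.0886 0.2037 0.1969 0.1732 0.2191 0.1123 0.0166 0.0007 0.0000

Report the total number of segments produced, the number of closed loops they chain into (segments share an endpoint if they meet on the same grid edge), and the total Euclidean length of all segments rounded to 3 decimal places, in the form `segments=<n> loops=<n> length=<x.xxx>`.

segments=12 loops=1 length=9.752

cell (0,0): code 0100 → (0.666,1.000)–(1.000,0.714)
cell (0,1): code 1100 → (0.734,2.000)–(0.666,1.000)
cell (0,2): code 1100 → (0.975,3.000)–(0.734,2.000)
cell (0,3): code 1100 → (0.672,4.000)–(0.975,3.000)
cell (0,4): code 1000 → (1.000,4.456)–(0.672,4.000)
cell (1,0): code 0010 → (1.000,0.714)–(1.654,1.000)
cell (1,1): code 0011 → (1.654,1.000)–(1.562,2.000)
cell (1,2): code 0011 → (1.562,2.000)–(1.094,3.000)
cell (1,3): code 0111 → (1.094,3.000)–(2.000,3.531)
cell (1,4): code 1001 → (2.000,4.240)–(1.000,4.456)
cell (2,3): code 0010 → (2.000,3.531)–(2.155,4.000)
cell (2,4): code 0001 → (2.155,4.000)–(2.000,4.240)
total: 12 segments, chained into 1 closed loop(s), length Σ = 9.751615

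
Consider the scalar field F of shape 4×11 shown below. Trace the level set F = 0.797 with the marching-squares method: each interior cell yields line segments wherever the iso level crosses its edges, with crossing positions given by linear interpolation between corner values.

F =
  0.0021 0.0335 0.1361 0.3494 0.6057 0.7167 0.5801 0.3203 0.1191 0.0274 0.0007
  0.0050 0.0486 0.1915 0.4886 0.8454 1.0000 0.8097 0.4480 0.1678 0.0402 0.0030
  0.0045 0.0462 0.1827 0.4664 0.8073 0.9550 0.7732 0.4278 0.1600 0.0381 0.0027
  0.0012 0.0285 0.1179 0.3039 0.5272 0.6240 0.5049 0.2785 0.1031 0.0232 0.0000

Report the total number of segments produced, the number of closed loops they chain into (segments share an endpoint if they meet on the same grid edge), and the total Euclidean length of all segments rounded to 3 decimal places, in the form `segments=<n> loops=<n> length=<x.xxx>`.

segments=10 loops=1 length=6.784

cell (0,3): code 0100 → (0.798,4.000)–(1.000,3.864)
cell (0,4): code 1100 → (0.283,5.000)–(0.798,4.000)
cell (0,5): code 1100 → (0.945,6.000)–(0.283,5.000)
cell (0,6): code 1000 → (1.000,6.035)–(0.945,6.000)
cell (1,3): code 0110 → (1.000,3.864)–(2.000,3.970)
cell (1,5): code 1011 → (2.000,5.869)–(1.348,6.000)
cell (1,6): code 0001 → (1.348,6.000)–(1.000,6.035)
cell (2,3): code 0010 → (2.000,3.970)–(2.037,4.000)
cell (2,4): code 0011 → (2.037,4.000)–(2.477,5.000)
cell (2,5): code 0001 → (2.477,5.000)–(2.000,5.869)
total: 10 segments, chained into 1 closed loop(s), length Σ = 6.784488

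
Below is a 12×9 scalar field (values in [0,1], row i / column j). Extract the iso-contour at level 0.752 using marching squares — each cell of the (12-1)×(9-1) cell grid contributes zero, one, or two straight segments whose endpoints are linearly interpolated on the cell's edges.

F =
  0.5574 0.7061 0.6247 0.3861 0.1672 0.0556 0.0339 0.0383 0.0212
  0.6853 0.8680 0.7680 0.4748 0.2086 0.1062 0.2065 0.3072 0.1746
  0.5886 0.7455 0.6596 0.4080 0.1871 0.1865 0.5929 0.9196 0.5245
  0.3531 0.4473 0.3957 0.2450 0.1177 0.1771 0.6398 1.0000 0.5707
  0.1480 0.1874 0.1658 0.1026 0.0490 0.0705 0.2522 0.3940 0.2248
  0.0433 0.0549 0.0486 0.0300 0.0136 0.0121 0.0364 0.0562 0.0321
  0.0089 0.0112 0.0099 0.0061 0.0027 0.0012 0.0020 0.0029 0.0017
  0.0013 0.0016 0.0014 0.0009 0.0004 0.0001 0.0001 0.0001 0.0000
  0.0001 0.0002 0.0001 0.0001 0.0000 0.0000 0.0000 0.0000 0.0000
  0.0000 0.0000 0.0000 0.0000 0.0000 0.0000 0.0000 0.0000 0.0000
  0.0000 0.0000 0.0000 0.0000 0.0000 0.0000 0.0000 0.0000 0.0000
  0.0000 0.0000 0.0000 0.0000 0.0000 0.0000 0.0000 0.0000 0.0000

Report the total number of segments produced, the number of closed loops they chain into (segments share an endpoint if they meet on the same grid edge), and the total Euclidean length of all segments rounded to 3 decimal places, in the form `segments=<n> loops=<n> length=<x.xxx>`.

segments=12 loops=2 length=9.450

cell (0,0): code 0100 → (0.284,1.000)–(1.000,0.365)
cell (0,1): code 1100 → (0.888,2.000)–(0.284,1.000)
cell (0,2): code 1000 → (1.000,2.055)–(0.888,2.000)
cell (1,0): code 0010 → (1.000,0.365)–(1.947,1.000)
cell (1,1): code 0011 → (1.947,1.000)–(1.148,2.000)
cell (1,2): code 0001 → (1.148,2.000)–(1.000,2.055)
cell (1,6): code 0100 → (1.726,7.000)–(2.000,6.487)
cell (1,7): code 1000 → (2.000,7.424)–(1.726,7.000)
cell (2,6): code 0110 → (2.000,6.487)–(3.000,6.311)
cell (2,7): code 1001 → (3.000,7.578)–(2.000,7.424)
cell (3,6): code 0010 → (3.000,6.311)–(3.409,7.000)
cell (3,7): code 0001 → (3.409,7.000)–(3.000,7.578)
total: 12 segments, chained into 2 closed loop(s), length Σ = 9.450126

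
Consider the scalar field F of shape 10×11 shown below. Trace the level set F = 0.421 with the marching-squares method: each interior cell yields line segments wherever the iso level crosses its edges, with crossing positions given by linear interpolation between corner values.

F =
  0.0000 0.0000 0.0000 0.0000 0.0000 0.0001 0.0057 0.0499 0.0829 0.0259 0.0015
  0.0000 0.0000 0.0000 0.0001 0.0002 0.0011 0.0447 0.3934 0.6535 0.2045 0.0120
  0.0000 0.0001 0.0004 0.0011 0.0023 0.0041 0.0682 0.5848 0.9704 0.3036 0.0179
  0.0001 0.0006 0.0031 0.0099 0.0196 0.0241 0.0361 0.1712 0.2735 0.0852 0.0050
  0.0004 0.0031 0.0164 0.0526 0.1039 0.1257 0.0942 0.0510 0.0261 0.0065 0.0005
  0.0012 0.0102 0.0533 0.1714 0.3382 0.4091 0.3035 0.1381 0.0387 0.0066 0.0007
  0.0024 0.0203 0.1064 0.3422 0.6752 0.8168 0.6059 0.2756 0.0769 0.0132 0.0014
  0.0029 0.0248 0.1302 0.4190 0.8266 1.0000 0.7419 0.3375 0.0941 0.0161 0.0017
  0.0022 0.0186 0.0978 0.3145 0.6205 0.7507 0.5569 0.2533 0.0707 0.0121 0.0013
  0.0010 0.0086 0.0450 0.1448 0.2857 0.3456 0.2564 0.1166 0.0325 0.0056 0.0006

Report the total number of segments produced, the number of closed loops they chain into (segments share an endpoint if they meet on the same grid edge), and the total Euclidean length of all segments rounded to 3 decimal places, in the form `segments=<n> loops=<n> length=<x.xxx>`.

cell (0,7): code 0100 → (0.593,8.000)–(1.000,7.106)
cell (0,8): code 1000 → (1.000,8.518)–(0.593,8.000)
cell (1,6): code 0100 → (1.144,7.000)–(2.000,6.683)
cell (1,7): code 1110 → (1.000,7.106)–(1.144,7.000)
cell (1,8): code 1001 → (2.000,8.824)–(1.000,8.518)
cell (2,6): code 0010 → (2.000,6.683)–(2.396,7.000)
cell (2,7): code 0011 → (2.396,7.000)–(2.788,8.000)
cell (2,8): code 0001 → (2.788,8.000)–(2.000,8.824)
cell (5,3): code 0100 → (5.246,4.000)–(6.000,3.237)
cell (5,4): code 1100 → (5.029,5.000)–(5.246,4.000)
cell (5,5): code 1100 → (5.389,6.000)–(5.029,5.000)
cell (5,6): code 1000 → (6.000,6.560)–(5.389,6.000)
cell (6,3): code 0110 → (6.000,3.237)–(7.000,3.005)
cell (6,6): code 1001 → (7.000,6.794)–(6.000,6.560)
cell (7,3): code 0110 → (7.000,3.005)–(8.000,3.348)
cell (7,6): code 1001 → (8.000,6.448)–(7.000,6.794)
cell (8,3): code 0010 → (8.000,3.348)–(8.596,4.000)
cell (8,4): code 0011 → (8.596,4.000)–(8.814,5.000)
cell (8,5): code 0011 → (8.814,5.000)–(8.452,6.000)
cell (8,6): code 0001 → (8.452,6.000)–(8.000,6.448)
total: 20 segments, chained into 2 closed loop(s), length Σ = 18.263824

segments=20 loops=2 length=18.264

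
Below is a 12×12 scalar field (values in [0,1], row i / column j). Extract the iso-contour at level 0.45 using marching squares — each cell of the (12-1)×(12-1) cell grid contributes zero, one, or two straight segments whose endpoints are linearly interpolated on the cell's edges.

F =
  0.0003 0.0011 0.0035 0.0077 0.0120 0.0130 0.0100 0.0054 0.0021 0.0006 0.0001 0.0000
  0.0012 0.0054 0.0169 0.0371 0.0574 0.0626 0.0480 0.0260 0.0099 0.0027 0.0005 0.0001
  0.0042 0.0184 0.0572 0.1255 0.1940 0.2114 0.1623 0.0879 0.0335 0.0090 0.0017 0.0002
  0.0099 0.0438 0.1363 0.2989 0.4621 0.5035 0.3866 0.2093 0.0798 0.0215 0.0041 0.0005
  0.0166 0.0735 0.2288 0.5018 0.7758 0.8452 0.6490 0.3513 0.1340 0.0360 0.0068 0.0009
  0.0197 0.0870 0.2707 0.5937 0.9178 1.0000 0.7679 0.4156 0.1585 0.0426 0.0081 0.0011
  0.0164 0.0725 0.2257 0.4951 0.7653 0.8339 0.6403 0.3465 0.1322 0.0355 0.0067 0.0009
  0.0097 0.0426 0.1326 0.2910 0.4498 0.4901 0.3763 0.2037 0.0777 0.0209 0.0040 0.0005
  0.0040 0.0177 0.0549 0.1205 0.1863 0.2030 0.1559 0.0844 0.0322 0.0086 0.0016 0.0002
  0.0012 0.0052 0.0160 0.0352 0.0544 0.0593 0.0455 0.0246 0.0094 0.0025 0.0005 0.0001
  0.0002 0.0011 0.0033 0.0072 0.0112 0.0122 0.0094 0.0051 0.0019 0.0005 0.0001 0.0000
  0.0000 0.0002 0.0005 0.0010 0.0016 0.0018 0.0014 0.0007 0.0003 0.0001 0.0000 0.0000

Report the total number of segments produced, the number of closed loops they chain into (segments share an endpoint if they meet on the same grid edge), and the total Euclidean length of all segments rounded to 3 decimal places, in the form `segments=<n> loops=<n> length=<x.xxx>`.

cell (2,3): code 0100 → (2.955,4.000)–(3.000,3.926)
cell (2,4): code 1100 → (2.817,5.000)–(2.955,4.000)
cell (2,5): code 1000 → (3.000,5.458)–(2.817,5.000)
cell (3,2): code 0100 → (3.745,3.000)–(4.000,2.810)
cell (3,3): code 1110 → (3.000,3.926)–(3.745,3.000)
cell (3,5): code 1101 → (3.242,6.000)–(3.000,5.458)
cell (3,6): code 1000 → (4.000,6.668)–(3.242,6.000)
cell (4,2): code 0110 → (4.000,2.810)–(5.000,2.555)
cell (4,6): code 1001 → (5.000,6.902)–(4.000,6.668)
cell (5,2): code 0110 → (5.000,2.555)–(6.000,2.833)
cell (5,6): code 1001 → (6.000,6.648)–(5.000,6.902)
cell (6,2): code 0010 → (6.000,2.833)–(6.221,3.000)
cell (6,3): code 0011 → (6.221,3.000)–(6.999,4.000)
cell (6,4): code 0111 → (6.999,4.000)–(7.000,4.005)
cell (6,5): code 1011 → (7.000,5.352)–(6.721,6.000)
cell (6,6): code 0001 → (6.721,6.000)–(6.000,6.648)
cell (7,4): code 0010 → (7.000,4.005)–(7.140,5.000)
cell (7,5): code 0001 → (7.140,5.000)–(7.000,5.352)
total: 18 segments, chained into 1 closed loop(s), length Σ = 13.436518

segments=18 loops=1 length=13.437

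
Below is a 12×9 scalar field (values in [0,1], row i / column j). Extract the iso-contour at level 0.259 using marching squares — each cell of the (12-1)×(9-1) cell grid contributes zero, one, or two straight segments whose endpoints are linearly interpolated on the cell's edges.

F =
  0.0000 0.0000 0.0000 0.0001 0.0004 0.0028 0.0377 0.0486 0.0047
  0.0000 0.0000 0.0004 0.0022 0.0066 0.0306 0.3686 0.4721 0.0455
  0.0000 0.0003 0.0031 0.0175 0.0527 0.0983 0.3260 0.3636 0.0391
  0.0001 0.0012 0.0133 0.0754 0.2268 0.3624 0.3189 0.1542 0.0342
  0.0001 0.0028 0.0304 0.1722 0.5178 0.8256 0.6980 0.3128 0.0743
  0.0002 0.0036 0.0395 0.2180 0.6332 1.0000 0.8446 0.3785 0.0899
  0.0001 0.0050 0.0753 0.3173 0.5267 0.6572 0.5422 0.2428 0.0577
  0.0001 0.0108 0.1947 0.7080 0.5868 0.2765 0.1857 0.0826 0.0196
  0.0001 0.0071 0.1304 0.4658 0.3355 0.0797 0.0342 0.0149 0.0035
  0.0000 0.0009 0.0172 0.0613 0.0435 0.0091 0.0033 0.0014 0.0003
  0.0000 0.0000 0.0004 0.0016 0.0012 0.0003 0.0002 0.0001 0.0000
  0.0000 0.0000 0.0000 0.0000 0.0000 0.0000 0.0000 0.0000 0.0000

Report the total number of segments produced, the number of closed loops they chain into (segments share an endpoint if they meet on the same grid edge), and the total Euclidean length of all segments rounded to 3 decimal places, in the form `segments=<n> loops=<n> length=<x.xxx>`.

cell (0,5): code 0100 → (0.669,6.000)–(1.000,5.676)
cell (0,6): code 1100 → (0.497,7.000)–(0.669,6.000)
cell (0,7): code 1000 → (1.000,7.500)–(0.497,7.000)
cell (1,5): code 0110 → (1.000,5.676)–(2.000,5.706)
cell (1,7): code 1001 → (2.000,7.322)–(1.000,7.500)
cell (2,4): code 0100 → (2.608,5.000)–(3.000,4.237)
cell (2,5): code 1110 → (2.000,5.706)–(2.608,5.000)
cell (2,6): code 1011 → (3.000,6.364)–(2.500,7.000)
cell (2,7): code 0001 → (2.500,7.000)–(2.000,7.322)
cell (3,3): code 0100 → (3.111,4.000)–(4.000,3.251)
cell (3,4): code 1110 → (3.000,4.237)–(3.111,4.000)
cell (3,6): code 1101 → (3.661,7.000)–(3.000,6.364)
cell (3,7): code 1000 → (4.000,7.226)–(3.661,7.000)
cell (4,3): code 0110 → (4.000,3.251)–(5.000,3.099)
cell (4,7): code 1001 → (5.000,7.414)–(4.000,7.226)
cell (5,2): code 0100 → (5.413,3.000)–(6.000,2.759)
cell (5,3): code 1110 → (5.000,3.099)–(5.413,3.000)
cell (5,6): code 1011 → (6.000,6.946)–(5.881,7.000)
cell (5,7): code 0001 → (5.881,7.000)–(5.000,7.414)
cell (6,2): code 0110 → (6.000,2.759)–(7.000,2.125)
cell (6,5): code 1011 → (7.000,5.193)–(6.794,6.000)
cell (6,6): code 0001 → (6.794,6.000)–(6.000,6.946)
cell (7,2): code 0110 → (7.000,2.125)–(8.000,2.383)
cell (7,4): code 1011 → (8.000,4.299)–(7.089,5.000)
cell (7,5): code 0001 → (7.089,5.000)–(7.000,5.193)
cell (8,2): code 0010 → (8.000,2.383)–(8.511,3.000)
cell (8,3): code 0011 → (8.511,3.000)–(8.262,4.000)
cell (8,4): code 0001 → (8.262,4.000)–(8.000,4.299)
total: 28 segments, chained into 1 closed loop(s), length Σ = 22.214043

segments=28 loops=1 length=22.214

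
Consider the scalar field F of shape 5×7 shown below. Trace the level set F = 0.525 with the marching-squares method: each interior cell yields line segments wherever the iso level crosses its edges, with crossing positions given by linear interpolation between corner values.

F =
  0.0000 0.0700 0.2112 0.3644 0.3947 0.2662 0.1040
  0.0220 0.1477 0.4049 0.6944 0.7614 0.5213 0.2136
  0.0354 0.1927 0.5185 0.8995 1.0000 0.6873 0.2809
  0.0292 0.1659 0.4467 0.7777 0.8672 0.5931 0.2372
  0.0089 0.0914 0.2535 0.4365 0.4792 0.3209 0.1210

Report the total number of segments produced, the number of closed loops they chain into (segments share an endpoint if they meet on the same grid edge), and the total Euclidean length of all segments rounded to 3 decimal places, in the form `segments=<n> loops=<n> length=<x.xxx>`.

cell (0,2): code 0100 → (0.487,3.000)–(1.000,2.415)
cell (0,3): code 1100 → (0.355,4.000)–(0.487,3.000)
cell (0,4): code 1000 → (1.000,4.985)–(0.355,4.000)
cell (1,2): code 0110 → (1.000,2.415)–(2.000,2.017)
cell (1,4): code 1101 → (1.022,5.000)–(1.000,4.985)
cell (1,5): code 1000 → (2.000,5.399)–(1.022,5.000)
cell (2,2): code 0110 → (2.000,2.017)–(3.000,2.237)
cell (2,5): code 1001 → (3.000,5.191)–(2.000,5.399)
cell (3,2): code 0010 → (3.000,2.237)–(3.741,3.000)
cell (3,3): code 0011 → (3.741,3.000)–(3.882,4.000)
cell (3,4): code 0011 → (3.882,4.000)–(3.250,5.000)
cell (3,5): code 0001 → (3.250,5.000)–(3.000,5.191)
total: 12 segments, chained into 1 closed loop(s), length Σ = 10.739925

segments=12 loops=1 length=10.740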